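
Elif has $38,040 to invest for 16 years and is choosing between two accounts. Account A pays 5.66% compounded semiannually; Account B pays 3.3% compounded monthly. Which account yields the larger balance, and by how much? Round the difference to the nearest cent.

A: (1 + 0.0283)^32 ≈ 2.442500975, so 38,040 × 2.442500975 ≈ 92,912.7371.
B: (1 + 0.00275)^192 ≈ 1.6943095763, so 38,040 × 1.6943095763 ≈ 64,451.5363.
Difference ≈ 28,461.2008 in favor of A.

Account A, by $28,461.20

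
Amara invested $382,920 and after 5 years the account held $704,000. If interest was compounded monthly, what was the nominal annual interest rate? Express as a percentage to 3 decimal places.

12.241%

(1 + r/12)^60 = 704,000/382,920 = 1.8385.
1 + r/12 = 1.8385^(1/60) ≈ 1.010201, so r/12 ≈ 0.0102009.
r ≈ 12·0.0102009 = 12.24106%.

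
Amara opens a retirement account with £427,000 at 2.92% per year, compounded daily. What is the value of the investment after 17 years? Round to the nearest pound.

£701,460

Periodic rate = 2.92%/365 = 0.00008; periods = 365·17 = 6205.
A = 427,000·(1 + 0.00008)^6205 ≈ 427,000·1.64276392773 ≈ 701,460.1971.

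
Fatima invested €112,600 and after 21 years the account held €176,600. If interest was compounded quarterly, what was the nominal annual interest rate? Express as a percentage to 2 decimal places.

2.15%

(1 + r/4)^84 = 176,600/112,600 = 1.56838.
1 + r/4 = 1.56838^(1/84) ≈ 1.005372, so r/4 ≈ 0.00537206.
r ≈ 4·0.00537206 = 2.14883%.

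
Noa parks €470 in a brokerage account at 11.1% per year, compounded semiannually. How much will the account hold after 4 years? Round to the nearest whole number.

€724

Periodic rate = 11.1%/2 = 0.0555; periods = 2·4 = 8.
A = 470·(1 + 0.0555)^8 ≈ 470·1.54051489 ≈ 724.0420.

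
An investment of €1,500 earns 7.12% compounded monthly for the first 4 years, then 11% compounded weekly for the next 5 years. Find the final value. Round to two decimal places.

After 4 years at 7.12%: 1,500 × 1.328377696 ≈ 1,992.5665.
Then 5 years at 11%: 1,992.5665 × 1.732246443 ≈ 3,451.6163.

€3,451.62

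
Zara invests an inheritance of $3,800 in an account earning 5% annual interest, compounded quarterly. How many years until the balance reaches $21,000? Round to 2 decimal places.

(1 + 0.0125)^(4t) = 21,000/3,800 = 5.5263.
4t·ln(1 + 0.0125) = ln(5.5263); 4t = 1.7095/0.0124225 ≈ 137.6147.
t ≈ 34.4037 years.

34.40 years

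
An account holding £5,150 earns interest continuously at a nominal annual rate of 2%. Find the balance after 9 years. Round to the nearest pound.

A = P·e^(rt) = 5,150·e^(0.02·9) = 5,150·e^0.18.
e^0.18 ≈ 1.197217363, so A ≈ 6,165.6694.

£6,166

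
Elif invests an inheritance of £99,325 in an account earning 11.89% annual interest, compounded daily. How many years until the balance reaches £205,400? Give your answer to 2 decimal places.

We need (1 + 0.000325753)^(365t) = 2.068, so 365t = ln 2.068 / ln 1.000326 ≈ 2230.7680.
t ≈ 2230.7680/365 = 6.1117 years.

6.11 years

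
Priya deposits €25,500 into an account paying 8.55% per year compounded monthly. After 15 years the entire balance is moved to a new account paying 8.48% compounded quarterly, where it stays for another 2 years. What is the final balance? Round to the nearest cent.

€108,251.63

Phase 1: 25,500·(1 + 0.007125)^180 ≈ 91,526.7366.
Phase 2: 91,526.7366·(1 + 0.0212)^8 ≈ 108,251.6256.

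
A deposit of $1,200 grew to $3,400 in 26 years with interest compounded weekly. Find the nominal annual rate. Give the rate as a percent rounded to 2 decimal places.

4.01%

The 1352-period growth factor is 3,400/1,200 = 2.83333.
r/52 = 2.83333^(1/1352) − 1 ≈ 0.000770603, so r ≈ 52·0.000770603 = 4.00713%.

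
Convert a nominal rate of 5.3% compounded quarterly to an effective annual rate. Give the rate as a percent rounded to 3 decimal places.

5.406%

One year is 4 periods at 0.01325 each: (1 + 0.01325)^4 ≈ 1.054063.
EAR = 1.054063 − 1 ≈ 5.40627%.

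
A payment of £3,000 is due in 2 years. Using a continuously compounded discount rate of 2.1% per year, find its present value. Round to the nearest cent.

£2,876.61

P = A·e^(−rt) = 3,000·e^(−0.042).
e^(−0.042) ≈ 0.9588697806, so P ≈ 2,876.6093.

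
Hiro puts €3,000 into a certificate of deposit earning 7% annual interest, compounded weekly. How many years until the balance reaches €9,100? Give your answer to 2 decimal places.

(1 + 0.00134615)^(52t) = 9,100/3,000 = 3.0333.
52t·ln(1 + 0.00134615) = ln(3.0333); 52t = 1.1097/0.00134525 ≈ 824.8751.
t ≈ 15.8630 years.

15.86 years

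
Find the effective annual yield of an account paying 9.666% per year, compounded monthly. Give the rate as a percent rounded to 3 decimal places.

EAR = (1 + 9.666%/12)^12 − 1 = (1 + 0.008055)^12 − 1.
(1 + 0.008055)^12 ≈ 1.101059, so EAR ≈ 10.10594%.

10.106%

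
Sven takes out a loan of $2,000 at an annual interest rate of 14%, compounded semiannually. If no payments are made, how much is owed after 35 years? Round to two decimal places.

$227,978.78

Periodic rate = 14%/2 = 0.07; periods = 2·35 = 70.
A = 2,000·(1 + 0.07)^70 ≈ 2,000·113.989392198 ≈ 227,978.7844.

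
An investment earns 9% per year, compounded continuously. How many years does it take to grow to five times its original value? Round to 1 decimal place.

17.9 years

e^(0.09t) = 5, so 0.09t = ln 5 ≈ 1.6094.
t ≈ 1.6094/0.09 ≈ 17.8826.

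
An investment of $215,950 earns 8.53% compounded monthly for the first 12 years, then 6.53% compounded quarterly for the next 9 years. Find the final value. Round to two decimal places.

$1,072,749.74

After 12 years at 8.53%: 215,950 × 2.77313681561 ≈ 598,858.8953.
Then 9 years at 6.53%: 598,858.8953 × 1.79132304159 ≈ 1,072,749.7379.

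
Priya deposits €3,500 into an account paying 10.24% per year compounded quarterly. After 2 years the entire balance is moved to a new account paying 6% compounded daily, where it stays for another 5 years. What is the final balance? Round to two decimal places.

Phase 1: 3,500·(1 + 0.0256)^8 ≈ 4,284.4210.
Phase 2: 4,284.4210·(1 + 0.06/365)^1825 ≈ 5,783.2209.

€5,783.22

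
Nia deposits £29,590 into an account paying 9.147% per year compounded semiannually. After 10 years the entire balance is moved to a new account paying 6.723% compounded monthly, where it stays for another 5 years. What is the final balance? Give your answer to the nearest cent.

After 10 years at 9.147%: 29,590 × 2.44586721524 ≈ 72,373.2109.
Then 5 years at 6.723%: 72,373.2109 × 1.39823658722 ≈ 101,194.8714.

£101,194.87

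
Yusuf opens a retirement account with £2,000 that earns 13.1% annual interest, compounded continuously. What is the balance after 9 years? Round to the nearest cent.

£6,502.24

A = P·e^(rt) = 2,000·e^(0.131·9) = 2,000·e^1.179.
e^1.179 ≈ 3.251121455, so A ≈ 6,502.2429.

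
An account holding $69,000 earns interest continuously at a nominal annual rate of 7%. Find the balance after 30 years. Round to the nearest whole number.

$563,466

A = P·e^(rt) = 69,000·e^(0.07·30) = 69,000·e^2.1.
e^2.1 ≈ 8.16616991257, so A ≈ 563,465.7240.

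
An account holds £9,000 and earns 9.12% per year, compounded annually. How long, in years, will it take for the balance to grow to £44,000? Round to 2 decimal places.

(1 + 0.0912)^t = 44,000/9,000 = 4.8889.
t·ln(1 + 0.0912) = ln(4.8889); t = 1.587/0.087278 ≈ 18.1829.

18.18 years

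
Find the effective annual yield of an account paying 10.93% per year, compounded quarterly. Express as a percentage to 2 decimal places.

11.39%

One year is 4 periods at 0.027325 each: (1 + 0.027325)^4 ≈ 1.113862.
EAR = 1.113862 − 1 ≈ 11.38621%.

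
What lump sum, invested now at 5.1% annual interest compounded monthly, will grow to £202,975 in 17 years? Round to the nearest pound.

£85,449

Periodic rate = 5.1%/12 = 0.00425; 204 periods.
P = 202,975/(1 + 0.00425)^204 ≈ 202,975/2.37539283609 ≈ 85,449.0242.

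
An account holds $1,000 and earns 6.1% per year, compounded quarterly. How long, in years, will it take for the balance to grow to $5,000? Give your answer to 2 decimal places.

(1 + 0.01525)^(4t) = 5,000/1,000 = 5.
4t·ln(1 + 0.01525) = ln(5); 4t = 1.6094/0.0151349 ≈ 106.3396.
t ≈ 26.5849 years.

26.58 years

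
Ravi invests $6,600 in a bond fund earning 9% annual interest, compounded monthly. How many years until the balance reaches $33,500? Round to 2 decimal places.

(1 + 0.0075)^(12t) = 33,500/6,600 = 5.0758.
12t·ln(1 + 0.0075) = ln(5.0758); 12t = 1.6245/0.00747201 ≈ 217.4080.
t ≈ 18.1173 years.

18.12 years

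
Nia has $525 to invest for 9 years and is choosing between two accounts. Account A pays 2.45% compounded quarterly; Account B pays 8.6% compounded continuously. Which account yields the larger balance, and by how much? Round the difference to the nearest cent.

A: (1 + 0.006125)^36 ≈ 1.24586176, so 525 × 1.24586176 ≈ 654.0774.
B: e^(0.086·9) = e^0.774 ≈ 2.16842262, so 525 × 2.16842262 ≈ 1,138.4219.
Difference ≈ 484.3445 in favor of B.

Account B, by $484.34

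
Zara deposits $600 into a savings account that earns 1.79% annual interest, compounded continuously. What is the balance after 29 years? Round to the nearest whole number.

A = P·e^(rt) = 600·e^(0.0179·29) = 600·e^0.5191.
e^0.5191 ≈ 1.680514506, so A ≈ 1,008.3087.

$1,008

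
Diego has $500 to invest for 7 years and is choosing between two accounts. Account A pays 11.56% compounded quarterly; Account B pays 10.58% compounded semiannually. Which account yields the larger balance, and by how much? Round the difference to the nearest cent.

Account A growth factor: (1 + 0.0289)^28 ≈ 2.220489287; balance ≈ 1,110.2446.
Account B growth factor: (1 + 0.0529)^14 ≈ 2.057878641; balance ≈ 1,028.9393.
Account A is larger by 81.3053.

Account A, by $81.31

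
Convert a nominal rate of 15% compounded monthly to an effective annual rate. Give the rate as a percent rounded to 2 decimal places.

EAR = (1 + 15%/12)^12 − 1 = (1 + 0.0125)^12 − 1.
(1 + 0.0125)^12 ≈ 1.160755, so EAR ≈ 16.07545%.

16.08%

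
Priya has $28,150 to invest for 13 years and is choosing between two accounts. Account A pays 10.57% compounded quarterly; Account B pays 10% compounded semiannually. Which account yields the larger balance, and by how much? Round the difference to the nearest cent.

A: (1 + 0.026425)^52 ≈ 3.88164227922, so 28,150 × 3.88164227922 ≈ 109,268.2302.
B: (1 + 0.05)^26 ≈ 3.55567268794, so 28,150 × 3.55567268794 ≈ 100,092.1862.
Difference ≈ 9,176.0440 in favor of A.

Account A, by $9,176.04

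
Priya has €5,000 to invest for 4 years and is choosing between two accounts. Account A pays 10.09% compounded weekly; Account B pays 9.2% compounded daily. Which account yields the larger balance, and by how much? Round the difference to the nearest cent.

A: (1 + 0.1009/52)^208 ≈ 1.496619557, so 5,000 × 1.496619557 ≈ 7,483.0978.
B: (1 + 0.092/365)^1460 ≈ 1.444775043, so 5,000 × 1.444775043 ≈ 7,223.8752.
Difference ≈ 259.2226 in favor of A.

Account A, by €259.22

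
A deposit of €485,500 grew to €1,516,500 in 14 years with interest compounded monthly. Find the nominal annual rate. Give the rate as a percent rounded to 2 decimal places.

8.16%

(1 + r/12)^168 = 1,516,500/485,500 = 3.12358.
1 + r/12 = 3.12358^(1/168) ≈ 1.006803, so r/12 ≈ 0.00680268.
r ≈ 12·0.00680268 = 8.16322%.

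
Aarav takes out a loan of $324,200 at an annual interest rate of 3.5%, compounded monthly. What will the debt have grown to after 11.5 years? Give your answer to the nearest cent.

Periodic rate = 3.5%/12 = 0.00291667; periods = 12·11.5 = 138.
A = 324,200·(1 + 0.035/12)^138 ≈ 324,200·1.49468302312 ≈ 484,576.2361.

$484,576.24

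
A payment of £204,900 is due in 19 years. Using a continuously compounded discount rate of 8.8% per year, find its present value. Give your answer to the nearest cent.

P = A·e^(−rt) = 204,900·e^(−1.672).
e^(−1.672) ≈ 0.187870947751, so P ≈ 38,494.7572.

£38,494.76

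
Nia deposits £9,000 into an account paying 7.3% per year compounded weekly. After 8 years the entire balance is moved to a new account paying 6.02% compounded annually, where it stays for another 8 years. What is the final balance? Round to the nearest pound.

After 8 years at 7.3%: 9,000 × 1.7924626567 ≈ 16,132.1639.
Then 8 years at 6.02%: 16,132.1639 × 1.5962554723 ≈ 25,751.0549.

£25,751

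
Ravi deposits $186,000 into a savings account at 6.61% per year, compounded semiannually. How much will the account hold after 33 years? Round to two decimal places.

Periodic rate = 6.61%/2 = 0.03305; periods = 2·33 = 66.
A = 186,000·(1 + 0.03305)^66 ≈ 186,000·8.550835954803 ≈ 1,590,455.4876.

$1,590,455.49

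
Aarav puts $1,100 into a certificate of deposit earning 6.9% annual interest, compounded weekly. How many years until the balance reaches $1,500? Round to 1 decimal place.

We need (1 + 0.00132692)^(52t) = 1.3636, so 52t = ln 1.3636 / ln 1.001327 ≈ 233.8950.
t ≈ 233.8950/52 = 4.4980 years.

4.5 years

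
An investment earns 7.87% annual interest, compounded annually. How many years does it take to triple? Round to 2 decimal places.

14.50 years

(1 + 0.0787)^t = 3.
t = ln 3 / ln(1 + 0.0787) ≈ 1.0986/0.0757566 ≈ 14.5019.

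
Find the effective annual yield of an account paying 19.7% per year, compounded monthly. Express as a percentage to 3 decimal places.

EAR = (1 + 19.7%/12)^12 − 1 = (1 + 0.0164167)^12 − 1.
(1 + 0.0164167)^12 ≈ 1.215798, so EAR ≈ 21.57977%.

21.580%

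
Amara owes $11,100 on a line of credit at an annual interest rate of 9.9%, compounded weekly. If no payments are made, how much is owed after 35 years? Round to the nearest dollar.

Periodic rate = 9.9%/52 = 0.00190385; periods = 52·35 = 1820.
A = 11,100·(1 + 0.099/52)^1820 ≈ 11,100·31.8712951781 ≈ 353,771.3765.

$353,771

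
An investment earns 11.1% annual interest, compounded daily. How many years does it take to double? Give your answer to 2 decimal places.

(1 + 0.00030411)^(365t) = 2.
365t = ln 2 / ln(1 + 0.00030411) ≈ 0.69315/0.000304063 ≈ 2279.6143.
t ≈ 6.2455.

6.25 years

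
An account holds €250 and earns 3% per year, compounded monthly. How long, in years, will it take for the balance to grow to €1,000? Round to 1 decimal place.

46.3 years

(1 + 0.0025)^(12t) = 1,000/250 = 4.
12t·ln(1 + 0.0025) = ln(4); 12t = 1.3863/0.00249688 ≈ 555.2106.
t ≈ 46.2676 years.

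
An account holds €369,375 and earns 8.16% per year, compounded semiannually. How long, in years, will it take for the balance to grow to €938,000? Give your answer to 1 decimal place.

11.7 years

We need (1 + 0.0408)^(2t) = 2.5394, so 2t = ln 2.5394 / ln 1.0408 ≈ 23.3045.
t ≈ 23.3045/2 = 11.6522 years.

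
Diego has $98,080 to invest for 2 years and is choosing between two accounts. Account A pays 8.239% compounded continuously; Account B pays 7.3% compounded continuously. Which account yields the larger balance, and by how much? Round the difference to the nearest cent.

Account A, by $2,151.63

A: e^(0.08239·2) = e^0.16478 ≈ 1.17913368076, so 98,080 × 1.17913368076 ≈ 115,649.4314.
B: e^(0.073·2) = e^0.146 ≈ 1.15719618805, so 98,080 × 1.15719618805 ≈ 113,497.8021.
Difference ≈ 2,151.6293 in favor of A.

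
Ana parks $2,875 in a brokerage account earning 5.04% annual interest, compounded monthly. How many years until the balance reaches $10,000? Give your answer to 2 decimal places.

(1 + 0.0042)^(12t) = 10,000/2,875 = 3.4783.
12t·ln(1 + 0.0042) = ln(3.4783); 12t = 1.2465/0.0041912 ≈ 297.4163.
t ≈ 24.7847 years.

24.78 years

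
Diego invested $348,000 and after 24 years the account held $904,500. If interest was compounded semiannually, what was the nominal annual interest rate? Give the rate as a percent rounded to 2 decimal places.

The 48-period growth factor is 904,500/348,000 = 2.59914.
r/2 = 2.59914^(1/48) − 1 ≈ 0.0200989, so r ≈ 2·0.0200989 = 4.01978%.

4.02%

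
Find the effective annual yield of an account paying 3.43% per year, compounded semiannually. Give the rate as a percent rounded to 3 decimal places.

3.459%

EAR = (1 + 3.43%/2)^2 − 1 = (1 + 0.01715)^2 − 1.
(1 + 0.01715)^2 ≈ 1.034594, so EAR ≈ 3.45941%.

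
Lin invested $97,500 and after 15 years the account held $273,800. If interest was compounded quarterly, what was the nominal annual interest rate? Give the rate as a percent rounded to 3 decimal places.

(1 + r/4)^60 = 273,800/97,500 = 2.80821.
1 + r/4 = 2.80821^(1/60) ≈ 1.017358, so r/4 ≈ 0.017358.
r ≈ 4·0.017358 = 6.94321%.

6.943%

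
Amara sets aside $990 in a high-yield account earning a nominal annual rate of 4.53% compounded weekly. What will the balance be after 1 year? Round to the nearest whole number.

$1,036

Growth factor = (1 + 0.0453/52)^52 ≈ 1.046321081.
A ≈ 990 × 1.046321081 ≈ 1,035.8579.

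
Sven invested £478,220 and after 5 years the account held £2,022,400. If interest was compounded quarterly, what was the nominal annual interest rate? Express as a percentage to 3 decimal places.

29.904%

(1 + r/4)^20 = 2,022,400/478,220 = 4.22902.
1 + r/4 = 4.22902^(1/20) ≈ 1.074761, so r/4 ≈ 0.0747612.
r ≈ 4·0.0747612 = 29.90447%.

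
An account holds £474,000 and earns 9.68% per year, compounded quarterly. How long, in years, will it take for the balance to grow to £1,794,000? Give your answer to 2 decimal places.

13.92 years

We need (1 + 0.0242)^(4t) = 3.7848, so 4t = ln 3.7848 / ln 1.0242 ≈ 55.6627.
t ≈ 55.6627/4 = 13.9157 years.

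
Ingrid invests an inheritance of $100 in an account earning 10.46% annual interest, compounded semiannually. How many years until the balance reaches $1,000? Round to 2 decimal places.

(1 + 0.0523)^(2t) = 1,000/100 = 10.
2t·ln(1 + 0.0523) = ln(10); 2t = 2.3026/0.0509782 ≈ 45.1680.
t ≈ 22.5840 years.

22.58 years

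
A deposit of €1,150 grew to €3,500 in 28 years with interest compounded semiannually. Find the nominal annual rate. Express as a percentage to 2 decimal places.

4.01%

The 56-period growth factor is 3,500/1,150 = 3.04348.
r/2 = 3.04348^(1/56) − 1 ≈ 0.0200738, so r ≈ 2·0.0200738 = 4.01477%.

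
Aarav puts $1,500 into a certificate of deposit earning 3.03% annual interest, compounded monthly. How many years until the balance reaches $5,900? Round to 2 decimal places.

45.25 years

(1 + 0.002525)^(12t) = 5,900/1,500 = 3.9333.
12t·ln(1 + 0.002525) = ln(3.9333); 12t = 1.3695/0.00252182 ≈ 543.0556.
t ≈ 45.2546 years.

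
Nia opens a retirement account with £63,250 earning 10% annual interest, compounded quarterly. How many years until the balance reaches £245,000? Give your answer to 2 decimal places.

13.71 years

We need (1 + 0.025)^(4t) = 3.8735, so 4t = ln 3.8735 / ln 1.025 ≈ 54.8408.
t ≈ 54.8408/4 = 13.7102 years.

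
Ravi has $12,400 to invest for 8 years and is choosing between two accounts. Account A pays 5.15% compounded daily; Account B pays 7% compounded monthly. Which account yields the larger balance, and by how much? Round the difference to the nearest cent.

A: (1 + 0.0515/365)^2920 ≈ 1.5097905566, so 12,400 × 1.5097905566 ≈ 18,721.4029.
B: (1 + 0.07/12)^96 ≈ 1.747826456, so 12,400 × 1.747826456 ≈ 21,673.0481.
Difference ≈ 2,951.6452 in favor of B.

Account B, by $2,951.65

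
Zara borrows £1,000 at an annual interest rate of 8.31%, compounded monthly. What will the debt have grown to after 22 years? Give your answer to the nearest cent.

Growth factor = (1 + 0.006925)^264 ≈ 6.183589516.
A ≈ 1,000 × 6.183589516 ≈ 6,183.5895.

£6,183.59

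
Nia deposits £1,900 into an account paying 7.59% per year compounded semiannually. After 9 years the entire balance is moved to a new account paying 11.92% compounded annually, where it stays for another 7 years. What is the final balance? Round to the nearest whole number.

£8,171

Phase 1: 1,900·(1 + 0.03795)^18 ≈ 3,714.7484.
Phase 2: 3,714.7484·(1 + 0.1192)^7 ≈ 8,171.1524.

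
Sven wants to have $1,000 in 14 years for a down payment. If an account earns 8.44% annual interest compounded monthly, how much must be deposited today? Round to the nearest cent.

Growth factor = (1 + 0.0844/12)^168 ≈ 3.24613185.
P = 1,000/3.24613185 ≈ 308.0590.

$308.06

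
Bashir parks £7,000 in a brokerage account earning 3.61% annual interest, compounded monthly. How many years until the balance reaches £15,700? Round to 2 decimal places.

22.41 years

(1 + 0.00300833)^(12t) = 15,700/7,000 = 2.2429.
12t·ln(1 + 0.00300833) = ln(2.2429); 12t = 0.80775/0.00300382 ≈ 268.9080.
t ≈ 22.4090 years.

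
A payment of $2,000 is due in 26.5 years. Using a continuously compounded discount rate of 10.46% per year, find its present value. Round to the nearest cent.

$125.09

P = A·e^(−rt) = 2,000·e^(−2.7719).
e^(−2.7719) ≈ 0.06254305997, so P ≈ 125.0861.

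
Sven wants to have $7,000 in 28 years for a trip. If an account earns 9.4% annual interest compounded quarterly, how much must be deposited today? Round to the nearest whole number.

Periodic rate = 9.4%/4 = 0.0235; 112 periods.
P = 7,000/(1 + 0.0235)^112 ≈ 7,000/13.4846247 ≈ 519.1097.

$519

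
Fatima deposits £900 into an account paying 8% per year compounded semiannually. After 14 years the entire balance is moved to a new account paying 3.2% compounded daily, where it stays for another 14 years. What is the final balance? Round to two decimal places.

After 14 years at 8%: 900 × 2.998703319 ≈ 2,698.8330.
Then 14 years at 3.2%: 2,698.8330 × 1.56514796 ≈ 4,224.0729.

£4,224.07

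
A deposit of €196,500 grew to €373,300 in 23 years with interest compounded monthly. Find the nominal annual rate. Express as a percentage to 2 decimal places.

2.79%

The 276-period growth factor is 373,300/196,500 = 1.89975.
r/12 = 1.89975^(1/276) − 1 ≈ 0.00232778, so r ≈ 12·0.00232778 = 2.79333%.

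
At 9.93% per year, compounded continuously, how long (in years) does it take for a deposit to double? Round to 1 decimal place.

7.0 years

e^(0.0993t) = 2, so 0.0993t = ln 2 ≈ 0.69315.
t ≈ 0.69315/0.0993 ≈ 6.9803.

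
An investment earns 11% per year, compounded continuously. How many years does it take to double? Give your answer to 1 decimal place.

6.3 years

e^(0.11t) = 2, so 0.11t = ln 2 ≈ 0.69315.
t ≈ 0.69315/0.11 ≈ 6.3013.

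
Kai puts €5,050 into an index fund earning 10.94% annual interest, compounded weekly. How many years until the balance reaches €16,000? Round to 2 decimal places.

We need (1 + 0.00210385)^(52t) = 3.1683, so 52t = ln 3.1683 / ln 1.002104 ≈ 548.7156.
t ≈ 548.7156/52 = 10.5522 years.

10.55 years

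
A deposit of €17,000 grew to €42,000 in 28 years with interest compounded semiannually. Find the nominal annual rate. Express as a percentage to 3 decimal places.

3.256%

The 56-period growth factor is 42,000/17,000 = 2.47059.
r/2 = 2.47059^(1/56) − 1 ≈ 0.0162821, so r ≈ 2·0.0162821 = 3.25643%.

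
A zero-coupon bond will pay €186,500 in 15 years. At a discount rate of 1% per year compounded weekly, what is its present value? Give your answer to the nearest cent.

Periodic rate = 1%/52 = 0.000192308; 780 periods.
P = 186,500/(1 + 0.01/52)^780 ≈ 186,500/1.16181748777 ≈ 160,524.3525.

€160,524.35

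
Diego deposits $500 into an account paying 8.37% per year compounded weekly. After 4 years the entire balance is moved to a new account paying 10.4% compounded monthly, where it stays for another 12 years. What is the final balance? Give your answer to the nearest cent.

$2,420.58

Phase 1: 500·(1 + 0.0837/52)^208 ≈ 698.6423.
Phase 2: 698.6423·(1 + 0.104/12)^144 ≈ 2,420.5788.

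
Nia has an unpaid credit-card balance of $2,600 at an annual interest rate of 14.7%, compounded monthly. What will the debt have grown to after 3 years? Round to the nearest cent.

Growth factor = (1 + 0.01225)^36 ≈ 1.550101997.
A ≈ 2,600 × 1.550101997 ≈ 4,030.2652.

$4,030.27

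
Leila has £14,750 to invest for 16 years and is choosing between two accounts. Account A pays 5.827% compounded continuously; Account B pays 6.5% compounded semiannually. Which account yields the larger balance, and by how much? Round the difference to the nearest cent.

Account A growth factor: e^(0.05827·16) = e^0.93232 ≈ 2.5403960651; balance ≈ 37,470.8420.
Account B growth factor: (1 + 0.0325)^32 ≈ 2.7827995888; balance ≈ 41,046.2939.
Account B is larger by 3,575.4520.

Account B, by £3,575.45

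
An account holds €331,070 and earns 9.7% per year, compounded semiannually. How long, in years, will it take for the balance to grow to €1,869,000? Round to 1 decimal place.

18.3 years

(1 + 0.0485)^(2t) = 1,869,000/331,070 = 5.6453.
2t·ln(1 + 0.0485) = ln(5.6453); 2t = 1.7308/0.0473606 ≈ 36.5458.
t ≈ 18.2729 years.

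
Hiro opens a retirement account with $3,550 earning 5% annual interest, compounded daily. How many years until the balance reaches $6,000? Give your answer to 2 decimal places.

10.50 years

(1 + 0.000136986)^(365t) = 6,000/3,550 = 1.6901.
365t·ln(1 + 0.000136986) = ln(1.6901); 365t = 0.52481/0.000136977 ≈ 3831.3890.
t ≈ 10.4970 years.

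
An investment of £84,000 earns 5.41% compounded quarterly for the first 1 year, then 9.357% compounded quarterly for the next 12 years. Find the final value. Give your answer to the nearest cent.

£268,933.05

After 1 years at 5.41%: 84,000 × 1.05520748349 ≈ 88,637.4286.
Then 12 years at 9.357%: 88,637.4286 × 3.03408004961 ≈ 268,933.0538.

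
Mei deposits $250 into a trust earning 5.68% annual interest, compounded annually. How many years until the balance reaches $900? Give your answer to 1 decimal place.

23.2 years

We need (1 + 0.0568)^t = 3.6, so t = ln 3.6 / ln 1.0568 ≈ 23.1862.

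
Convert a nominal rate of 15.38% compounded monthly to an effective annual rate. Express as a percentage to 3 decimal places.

16.512%

One year is 12 periods at 0.0128167 each: (1 + 0.0128167)^12 ≈ 1.165118.
EAR = 1.165118 − 1 ≈ 16.51184%.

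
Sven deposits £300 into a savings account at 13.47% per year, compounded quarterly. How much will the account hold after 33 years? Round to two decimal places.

Growth factor = (1 + 0.033675)^132 ≈ 79.193526549.
A ≈ 300 × 79.193526549 ≈ 23,758.0580.

£23,758.06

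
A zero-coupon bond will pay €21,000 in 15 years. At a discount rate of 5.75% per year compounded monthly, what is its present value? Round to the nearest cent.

€8,882.49

Periodic rate = 5.75%/12 = 0.00479167; 180 periods.
P = 21,000/(1 + 0.0575/12)^180 ≈ 21,000/2.3642011178 ≈ 8,882.4931.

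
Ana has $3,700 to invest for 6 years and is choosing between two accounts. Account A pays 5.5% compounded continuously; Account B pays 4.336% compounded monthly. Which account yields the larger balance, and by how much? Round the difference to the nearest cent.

Account A, by $349.42

A: e^(0.055·6) = e^0.33 ≈ 1.390968128, so 3,700 × 1.390968128 ≈ 5,146.5821.
B: (1 + 0.04336/12)^72 ≈ 1.296529536, so 3,700 × 1.296529536 ≈ 4,797.1593.
Difference ≈ 349.4228 in favor of A.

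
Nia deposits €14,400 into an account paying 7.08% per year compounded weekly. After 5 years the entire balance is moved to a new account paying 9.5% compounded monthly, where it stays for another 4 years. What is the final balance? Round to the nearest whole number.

€29,949

Phase 1: 14,400·(1 + 0.0708/52)^260 ≈ 20,511.5355.
Phase 2: 20,511.5355·(1 + 0.095/12)^48 ≈ 29,948.8569.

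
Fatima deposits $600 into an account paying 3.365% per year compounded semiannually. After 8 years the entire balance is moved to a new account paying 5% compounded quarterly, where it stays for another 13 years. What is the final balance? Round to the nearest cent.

$1,494.97

After 8 years at 3.365%: 600 × 1.305988781 ≈ 783.5933.
Then 13 years at 5%: 783.5933 × 1.907838718 ≈ 1,494.9696.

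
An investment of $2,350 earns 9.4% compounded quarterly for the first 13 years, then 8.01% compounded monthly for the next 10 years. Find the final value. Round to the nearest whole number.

$17,472

After 13 years at 9.4%: 2,350 × 3.3463244293 ≈ 7,863.8624.
Then 10 years at 8.01%: 7,863.8624 × 2.2218462616 ≈ 17,472.2933.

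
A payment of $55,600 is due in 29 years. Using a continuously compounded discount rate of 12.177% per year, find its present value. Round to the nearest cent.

P = A·e^(−rt) = 55,600·e^(−3.53133).
e^(−3.53133) ≈ 0.029265966236, so P ≈ 1,627.1877.

$1,627.19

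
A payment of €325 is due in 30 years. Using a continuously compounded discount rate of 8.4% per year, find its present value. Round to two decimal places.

€26.15

P = A·e^(−rt) = 325·e^(−2.52).
e^(−2.52) ≈ 0.0804596067, so P ≈ 26.1494.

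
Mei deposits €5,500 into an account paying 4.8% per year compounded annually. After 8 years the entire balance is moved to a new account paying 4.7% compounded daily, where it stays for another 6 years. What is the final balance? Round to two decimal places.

After 8 years at 4.8%: 5,500 × 1.4550913573 ≈ 8,003.0025.
Then 6 years at 4.7%: 8,003.0025 × 1.3257546512 ≈ 10,610.0177.

€10,610.02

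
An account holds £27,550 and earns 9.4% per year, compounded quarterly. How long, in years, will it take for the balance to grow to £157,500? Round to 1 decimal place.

18.8 years

(1 + 0.0235)^(4t) = 157,500/27,550 = 5.7169.
4t·ln(1 + 0.0235) = ln(5.7169); 4t = 1.7434/0.0232281 ≈ 75.0565.
t ≈ 18.7641 years.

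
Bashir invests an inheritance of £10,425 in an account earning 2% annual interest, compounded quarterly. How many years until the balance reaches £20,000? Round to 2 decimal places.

We need (1 + 0.005)^(4t) = 1.9185, so 4t = ln 1.9185 / ln 1.005 ≈ 130.6306.
t ≈ 130.6306/4 = 32.6576 years.

32.66 years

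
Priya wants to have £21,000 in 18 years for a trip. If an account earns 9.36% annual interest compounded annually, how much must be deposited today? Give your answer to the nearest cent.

Annual rate = 9.36% = 0.0936; 18 periods.
P = 21,000/(1 + 0.0936)^18 ≈ 21,000/5.00556411 ≈ 4,195.3313.

£4,195.33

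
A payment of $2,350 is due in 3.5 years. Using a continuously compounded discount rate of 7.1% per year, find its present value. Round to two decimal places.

$1,832.93

P = A·e^(−rt) = 2,350·e^(−0.2485).
e^(−0.2485) ≈ 0.7799698608, so P ≈ 1,832.9292.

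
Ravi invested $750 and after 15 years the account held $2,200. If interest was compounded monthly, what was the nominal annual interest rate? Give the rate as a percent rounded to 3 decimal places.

The 180-period growth factor is 2,200/750 = 2.93333.
r/12 = 2.93333^(1/180) − 1 ≈ 0.00599646, so r ≈ 12·0.00599646 = 7.19575%.

7.196%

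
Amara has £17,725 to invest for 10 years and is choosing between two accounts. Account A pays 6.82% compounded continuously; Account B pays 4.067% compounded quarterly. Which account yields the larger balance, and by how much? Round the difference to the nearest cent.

A: e^(0.0682·10) = e^0.682 ≈ 1.9778294381, so 17,725 × 1.9778294381 ≈ 35,057.0268.
B: (1 + 0.0101675)^40 ≈ 1.4987723617, so 17,725 × 1.4987723617 ≈ 26,565.7401.
Difference ≈ 8,491.2867 in favor of A.

Account A, by £8,491.29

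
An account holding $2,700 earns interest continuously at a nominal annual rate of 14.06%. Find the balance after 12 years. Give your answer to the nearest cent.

$14,591.68

A = P·e^(rt) = 2,700·e^(0.1406·12) = 2,700·e^1.6872.
e^1.6872 ≈ 5.4043273837, so A ≈ 14,591.6839.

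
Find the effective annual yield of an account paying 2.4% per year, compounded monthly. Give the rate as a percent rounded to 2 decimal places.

One year is 12 periods at 0.002 each: (1 + 0.002)^12 ≈ 1.024266.
EAR = 1.024266 − 1 ≈ 2.42658%.

2.43%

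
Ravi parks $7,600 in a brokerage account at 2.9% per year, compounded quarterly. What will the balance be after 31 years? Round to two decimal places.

$18,613.83

Growth factor = (1 + 0.00725)^124 ≈ 2.4491886124.
A ≈ 7,600 × 2.4491886124 ≈ 18,613.8335.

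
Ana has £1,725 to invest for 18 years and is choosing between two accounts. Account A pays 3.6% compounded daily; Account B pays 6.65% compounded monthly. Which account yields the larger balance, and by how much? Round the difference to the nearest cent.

Account B, by £2,393.61

A: (1 + 0.036/365)^6570 ≈ 1.91165249, so 1,725 × 1.91165249 ≈ 3,297.6005.
B: (1 + 0.0665/12)^216 ≈ 3.299251139, so 1,725 × 3.299251139 ≈ 5,691.2082.
Difference ≈ 2,393.6077 in favor of B.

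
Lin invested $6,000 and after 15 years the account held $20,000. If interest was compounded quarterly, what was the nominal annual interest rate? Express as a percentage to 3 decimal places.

8.108%

(1 + r/4)^60 = 20,000/6,000 = 3.33333.
1 + r/4 = 3.33333^(1/60) ≈ 1.020269, so r/4 ≈ 0.0202689.
r ≈ 4·0.0202689 = 8.10756%.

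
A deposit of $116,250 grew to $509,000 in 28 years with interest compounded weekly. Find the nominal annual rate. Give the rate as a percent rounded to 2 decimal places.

5.28%

(1 + r/52)^1456 = 509,000/116,250 = 4.37849.
1 + r/52 = 4.37849^(1/1456) ≈ 1.001015, so r/52 ≈ 0.00101473.
r ≈ 52·0.00101473 = 5.27662%.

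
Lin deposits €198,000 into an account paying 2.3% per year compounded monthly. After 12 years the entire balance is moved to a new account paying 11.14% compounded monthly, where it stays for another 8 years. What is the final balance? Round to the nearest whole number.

Phase 1: 198,000·(1 + 0.023/12)^144 ≈ 260,864.9572.
Phase 2: 260,864.9572·(1 + 0.1114/12)^96 ≈ 633,393.3526.

€633,393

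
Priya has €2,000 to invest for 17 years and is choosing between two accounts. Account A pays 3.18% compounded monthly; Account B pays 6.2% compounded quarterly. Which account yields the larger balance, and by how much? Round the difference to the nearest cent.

A: (1 + 0.00265)^204 ≈ 1.715809478, so 2,000 × 1.715809478 ≈ 3,431.6190.
B: (1 + 0.0155)^68 ≈ 2.846001249, so 2,000 × 2.846001249 ≈ 5,692.0025.
Difference ≈ 2,260.3835 in favor of B.

Account B, by €2,260.38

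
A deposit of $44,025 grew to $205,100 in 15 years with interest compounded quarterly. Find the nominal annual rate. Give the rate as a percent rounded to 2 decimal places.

10.39%

The 60-period growth factor is 205,100/44,025 = 4.65872.
r/4 = 4.65872^(1/60) − 1 ≈ 0.0259773, so r ≈ 4·0.0259773 = 10.39094%.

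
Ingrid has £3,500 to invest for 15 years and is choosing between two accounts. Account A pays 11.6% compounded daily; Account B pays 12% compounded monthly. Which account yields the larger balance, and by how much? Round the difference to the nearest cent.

Account A growth factor: (1 + 0.116/365)^5475 ≈ 5.6957686976; balance ≈ 19,935.1904.
Account B growth factor: (1 + 0.01)^180 ≈ 5.9958019754; balance ≈ 20,985.3069.
Account B is larger by 1,050.1165.

Account B, by £1,050.12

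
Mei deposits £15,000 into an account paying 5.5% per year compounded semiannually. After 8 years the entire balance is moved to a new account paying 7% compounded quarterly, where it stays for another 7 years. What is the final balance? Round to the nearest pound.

After 8 years at 5.5%: 15,000 × 1.5435094358 ≈ 23,152.6415.
Then 7 years at 7%: 23,152.6415 × 1.625412896 ≈ 37,632.6021.

£37,633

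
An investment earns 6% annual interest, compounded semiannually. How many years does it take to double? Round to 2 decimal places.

(1 + 0.03)^(2t) = 2.
2t = ln 2 / ln(1 + 0.03) ≈ 0.69315/0.0295588 ≈ 23.4498.
t ≈ 11.7249.

11.72 years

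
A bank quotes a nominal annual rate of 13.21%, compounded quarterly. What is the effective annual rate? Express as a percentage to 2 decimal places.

EAR = (1 + 13.21%/4)^4 − 1 = (1 + 0.033025)^4 − 1.
(1 + 0.033025)^4 ≈ 1.138789, so EAR ≈ 13.87892%.

13.88%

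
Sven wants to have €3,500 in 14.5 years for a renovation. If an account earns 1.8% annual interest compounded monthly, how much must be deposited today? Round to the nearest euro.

€2,697

Periodic rate = 1.8%/12 = 0.0015; 174 periods.
P = 3,500/(1 + 0.0015)^174 ≈ 3,500/1.297973816 ≈ 2,696.5105.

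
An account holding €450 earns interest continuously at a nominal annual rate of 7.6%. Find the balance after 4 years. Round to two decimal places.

A = P·e^(rt) = 450·e^(0.076·4) = 450·e^0.304.
e^0.304 ≈ 1.35526906, so A ≈ 609.8711.

€609.87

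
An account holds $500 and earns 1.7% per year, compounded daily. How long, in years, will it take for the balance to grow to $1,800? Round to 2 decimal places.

(1 + 0.0000465753)^(365t) = 1,800/500 = 3.6.
365t·ln(1 + 0.0000465753) = ln(3.6); 365t = 1.2809/4.65743e-05 ≈ 27503.0436.
t ≈ 75.3508 years.

75.35 years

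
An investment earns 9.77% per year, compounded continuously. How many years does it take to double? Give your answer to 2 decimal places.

e^(0.0977t) = 2, so 0.0977t = ln 2 ≈ 0.69315.
t ≈ 0.69315/0.0977 ≈ 7.0946.

7.09 years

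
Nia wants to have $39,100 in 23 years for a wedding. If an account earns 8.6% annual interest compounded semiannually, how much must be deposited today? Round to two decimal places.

$5,637.66

Periodic rate = 8.6%/2 = 0.043; 46 periods.
P = 39,100/(1 + 0.043)^46 ≈ 39,100/6.9355065723 ≈ 5,637.6560.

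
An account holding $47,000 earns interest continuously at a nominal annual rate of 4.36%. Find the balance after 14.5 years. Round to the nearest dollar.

$88,442

A = P·e^(rt) = 47,000·e^(0.0436·14.5) = 47,000·e^0.6322.
e^0.6322 ≈ 1.8817458697, so A ≈ 88,442.0559.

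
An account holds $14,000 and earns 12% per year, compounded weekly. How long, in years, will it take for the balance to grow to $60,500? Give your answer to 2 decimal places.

(1 + 0.00230769)^(52t) = 60,500/14,000 = 4.3214.
52t·ln(1 + 0.00230769) = ln(4.3214); 52t = 1.4636/0.00230503 ≈ 634.9521.
t ≈ 12.2106 years.

12.21 years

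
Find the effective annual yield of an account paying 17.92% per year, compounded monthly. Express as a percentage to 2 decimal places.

One year is 12 periods at 0.0149333 each: (1 + 0.0149333)^12 ≈ 1.194676.
EAR = 1.194676 − 1 ≈ 19.46762%.

19.47%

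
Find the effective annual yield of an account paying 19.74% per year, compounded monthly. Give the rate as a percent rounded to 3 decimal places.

One year is 12 periods at 0.01645 each: (1 + 0.01645)^12 ≈ 1.216276.
EAR = 1.216276 − 1 ≈ 21.62763%.

21.628%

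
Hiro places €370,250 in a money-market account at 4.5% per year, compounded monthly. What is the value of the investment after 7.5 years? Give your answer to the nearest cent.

€518,555.58

Periodic rate = 4.5%/12 = 0.00375; periods = 12·7.5 = 90.
A = 370,250·(1 + 0.00375)^90 ≈ 370,250·1.40055524994 ≈ 518,555.5813.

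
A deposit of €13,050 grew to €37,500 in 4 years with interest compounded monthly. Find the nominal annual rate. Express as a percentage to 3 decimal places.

26.681%

The 48-period growth factor is 37,500/13,050 = 2.87356.
r/12 = 2.87356^(1/48) − 1 ≈ 0.0222343, so r ≈ 12·0.0222343 = 26.68111%.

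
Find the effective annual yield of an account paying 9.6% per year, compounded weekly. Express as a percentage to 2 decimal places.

10.07%

EAR = (1 + 9.6%/52)^52 − 1 = (1 + 0.00184615)^52 − 1.
(1 + 0.00184615)^52 ≈ 1.100662, so EAR ≈ 10.06616%.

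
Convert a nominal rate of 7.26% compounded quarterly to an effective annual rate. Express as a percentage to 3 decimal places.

7.460%

One year is 4 periods at 0.01815 each: (1 + 0.01815)^4 ≈ 1.074601.
EAR = 1.074601 − 1 ≈ 7.46006%.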